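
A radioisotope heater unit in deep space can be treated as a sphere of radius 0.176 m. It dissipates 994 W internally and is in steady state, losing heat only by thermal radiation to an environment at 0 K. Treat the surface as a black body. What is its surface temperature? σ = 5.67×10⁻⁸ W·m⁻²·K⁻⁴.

T ≈ 461 K

Steady state: internal power = radiated power, P = εσA T⁴.
Radiating area A = 4πr² = 0.3893 m².
T⁴ = P/(εσA) = 994/(1.0·5.67×10⁻⁸·0.3893) = 4.504×10¹⁰ K⁴.
T = (4.504×10¹⁰)^(1/4).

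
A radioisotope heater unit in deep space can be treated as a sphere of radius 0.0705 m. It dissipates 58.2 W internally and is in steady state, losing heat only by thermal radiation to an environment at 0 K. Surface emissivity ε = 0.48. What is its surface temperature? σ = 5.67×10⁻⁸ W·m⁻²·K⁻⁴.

T ≈ 430 K

Steady state: internal power = radiated power, P = εσA T⁴.
Radiating area A = 4πr² = 0.06246 m².
T⁴ = P/(εσA) = 58.2/(0.48·5.67×10⁻⁸·0.06246) = 3.424×10¹⁰ K⁴.
T = (3.424×10¹⁰)^(1/4).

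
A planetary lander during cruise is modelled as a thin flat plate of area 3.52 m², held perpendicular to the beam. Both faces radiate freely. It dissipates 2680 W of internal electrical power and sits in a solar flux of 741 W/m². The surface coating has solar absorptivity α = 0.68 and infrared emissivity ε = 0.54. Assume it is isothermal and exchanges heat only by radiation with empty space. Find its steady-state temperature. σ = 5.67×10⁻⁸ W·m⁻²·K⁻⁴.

At steady state, absorbed solar power + internal power = radiated power.
Absorbed: α·S·A_cross = 0.68·741·3.520 = 1774 W (cross-section A).
Total input = 1774 + 2680 = 4454 W.
Radiated: εσ·A_surf·T⁴ with A_surf = 2A = 7.040 m².
T⁴ = 4454/(0.54·5.67×10⁻⁸·7.040) = 2.066×10¹⁰ K⁴.

T ≈ 379 K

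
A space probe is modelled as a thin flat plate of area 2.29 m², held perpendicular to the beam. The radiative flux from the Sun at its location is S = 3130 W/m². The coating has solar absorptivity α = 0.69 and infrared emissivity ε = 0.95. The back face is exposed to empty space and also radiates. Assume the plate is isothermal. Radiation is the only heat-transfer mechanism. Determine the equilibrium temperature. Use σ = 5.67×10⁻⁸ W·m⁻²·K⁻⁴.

T ≈ 376 K

At equilibrium, absorbed power = emitted power.
Absorbing cross-section = A = 2.290 m²; emitting surface = 2A = 4.580 m² (ratio 2).
αS·A_cross = εσ·A_surf·T⁴  ⇒  T⁴ = αS/(ε·2σ).
T⁴ = 0.690·3130/(0.95·2·5.67×10⁻⁸) = 2.005×10¹⁰ K⁴.
T = (2.005×10¹⁰)^(1/4).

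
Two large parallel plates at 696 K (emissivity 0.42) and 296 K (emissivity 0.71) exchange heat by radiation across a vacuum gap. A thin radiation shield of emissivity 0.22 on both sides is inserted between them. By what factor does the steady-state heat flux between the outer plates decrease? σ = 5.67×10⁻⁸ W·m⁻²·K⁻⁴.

factor ≈ 3.90

Without shield: q₀ = σΔ(T⁴)/(1/ε₁+1/ε₂−1) with denominator 2.789.
With shield the two gaps are in series; the resistances add: (1/ε₁+1/ε_s−1)+(1/ε_s+1/ε₂−1) = 5.926+4.954 = 10.88.
Heat-flux ratio q₀/q = 10.88/2.789.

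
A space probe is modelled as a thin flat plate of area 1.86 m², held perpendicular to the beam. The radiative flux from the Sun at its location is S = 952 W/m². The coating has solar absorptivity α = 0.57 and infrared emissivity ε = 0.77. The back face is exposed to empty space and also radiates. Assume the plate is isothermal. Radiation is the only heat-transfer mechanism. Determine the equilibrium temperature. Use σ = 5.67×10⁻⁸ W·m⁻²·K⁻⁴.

At equilibrium, absorbed power = emitted power.
Absorbing cross-section = A = 1.860 m²; emitting surface = 2A = 3.720 m² (ratio 2).
αS·A_cross = εσ·A_surf·T⁴  ⇒  T⁴ = αS/(ε·2σ).
T⁴ = 0.570·952/(0.77·2·5.67×10⁻⁸) = 6.215×10⁹ K⁴.
T = (6.215×10⁹)^(1/4).

T ≈ 281 K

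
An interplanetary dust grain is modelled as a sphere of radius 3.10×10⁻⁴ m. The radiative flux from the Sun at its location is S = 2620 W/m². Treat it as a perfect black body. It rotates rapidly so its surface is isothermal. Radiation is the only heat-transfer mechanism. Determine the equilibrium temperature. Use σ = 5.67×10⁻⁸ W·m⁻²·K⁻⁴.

At equilibrium, absorbed power = emitted power.
Absorbing cross-section = πr² = 3.019×10⁻⁷ m²; emitting surface = 4πr² = 1.208×10⁻⁶ m² (ratio 4).
S·A_cross = εσ·A_surf·T⁴  ⇒  T⁴ = S/(4σ).
T⁴ = 1.00·2620/(4·5.67×10⁻⁸) = 1.155×10¹⁰ K⁴.
T = (1.155×10¹⁰)^(1/4).

T ≈ 328 K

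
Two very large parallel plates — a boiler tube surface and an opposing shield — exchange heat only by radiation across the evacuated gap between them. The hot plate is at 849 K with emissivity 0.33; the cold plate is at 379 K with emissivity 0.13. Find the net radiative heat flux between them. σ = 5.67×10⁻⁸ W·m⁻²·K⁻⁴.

q ≈ 2910 W/m²

For two infinite grey parallel plates, q = σ(T₁⁴ − T₂⁴)/(1/ε₁ + 1/ε₂ − 1).
T₁⁴ − T₂⁴ = 5.196×10¹¹ − 2.063×10¹⁰ = 4.989×10¹¹ K⁴.
1/ε₁ + 1/ε₂ − 1 = 3.030 + 7.692 − 1 = 9.723.
q = 5.67×10⁻⁸ × 4.989×10¹¹ / 9.723.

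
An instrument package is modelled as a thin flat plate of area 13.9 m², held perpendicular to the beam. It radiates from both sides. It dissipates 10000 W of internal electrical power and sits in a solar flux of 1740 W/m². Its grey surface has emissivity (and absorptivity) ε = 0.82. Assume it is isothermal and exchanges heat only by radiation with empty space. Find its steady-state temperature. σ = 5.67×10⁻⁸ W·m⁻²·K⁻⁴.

At steady state, absorbed solar power + internal power = radiated power.
Absorbed: α·S·A_cross = 0.82·1740·13.90 = 19830 W (cross-section A).
Total input = 19830 + 10000 = 29830 W.
Radiated: εσ·A_surf·T⁴ with A_surf = 2A = 27.80 m².
T⁴ = 29830/(0.82·5.67×10⁻⁸·27.80) = 2.308×10¹⁰ K⁴.

T ≈ 390 K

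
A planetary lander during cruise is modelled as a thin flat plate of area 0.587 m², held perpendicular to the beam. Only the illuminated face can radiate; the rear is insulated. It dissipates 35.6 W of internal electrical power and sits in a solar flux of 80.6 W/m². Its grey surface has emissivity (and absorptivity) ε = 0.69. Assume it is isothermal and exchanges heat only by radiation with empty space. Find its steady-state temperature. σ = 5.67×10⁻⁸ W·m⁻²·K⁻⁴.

T ≈ 233 K

At steady state, absorbed solar power + internal power = radiated power.
Absorbed: α·S·A_cross = 0.69·80.6·0.5870 = 32.65 W (cross-section A).
Total input = 32.65 + 35.6 = 68.25 W.
Radiated: εσ·A_surf·T⁴ with A_surf = A = 0.5870 m².
T⁴ = 68.25/(0.69·5.67×10⁻⁸·0.5870) = 2.972×10⁹ K⁴.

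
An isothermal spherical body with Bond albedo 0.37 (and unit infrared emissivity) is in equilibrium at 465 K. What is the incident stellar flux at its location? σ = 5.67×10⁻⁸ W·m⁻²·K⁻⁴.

S ≈ 16800 W/m²

(1−a)S·πr² = σ·4πr²·T⁴ ⇒ S = 4σT⁴/(1−a).
S = 4·5.67×10⁻⁸·4.675×10¹⁰/0.630.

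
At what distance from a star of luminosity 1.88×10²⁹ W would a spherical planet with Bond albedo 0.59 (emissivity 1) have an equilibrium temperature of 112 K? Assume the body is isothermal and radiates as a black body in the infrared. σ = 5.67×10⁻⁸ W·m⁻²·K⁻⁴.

For an isothermal black-emitting sphere, (1−a)S·πr² = σ·4πr²·T⁴ ⇒ S = 4σT⁴/(1−a).
S = 4·5.67×10⁻⁸·(112)⁴/0.410 = 87.04 W/m².
Flux falls as S = L/(4πd²), so d = √(L/(4πS)) = √(1.88×10²⁹/(4π·87.04)).

d ≈ 1.31×10¹³ m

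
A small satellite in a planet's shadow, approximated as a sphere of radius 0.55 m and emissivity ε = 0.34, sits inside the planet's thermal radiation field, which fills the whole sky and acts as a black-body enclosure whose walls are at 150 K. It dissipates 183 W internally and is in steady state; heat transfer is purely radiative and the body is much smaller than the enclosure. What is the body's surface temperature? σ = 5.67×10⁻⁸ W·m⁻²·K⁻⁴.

For a small grey body in a large enclosure, net radiated power = εσA(T⁴ − T_w⁴).
Steady state: P = εσA(T⁴ − T_w⁴) with A = 4πr² = 3.801 m².
T⁴ = P/(εσA) + T_w⁴ = 183/(0.34·5.67×10⁻⁸·3.801) + (150)⁴
    = 2.497×10⁹ + 5.062×10⁸ = 3.003×10⁹ K⁴.

T ≈ 234 K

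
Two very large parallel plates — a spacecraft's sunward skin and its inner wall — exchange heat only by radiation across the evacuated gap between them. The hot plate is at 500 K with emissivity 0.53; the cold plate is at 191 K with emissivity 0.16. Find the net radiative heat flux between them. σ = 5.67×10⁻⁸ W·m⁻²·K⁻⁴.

For two infinite grey parallel plates, q = σ(T₁⁴ − T₂⁴)/(1/ε₁ + 1/ε₂ − 1).
T₁⁴ − T₂⁴ = 6.250×10¹⁰ − 1.331×10⁹ = 6.117×10¹⁰ K⁴.
1/ε₁ + 1/ε₂ − 1 = 1.887 + 6.250 − 1 = 7.137.
q = 5.67×10⁻⁸ × 6.117×10¹⁰ / 7.137.

q ≈ 486 W/m²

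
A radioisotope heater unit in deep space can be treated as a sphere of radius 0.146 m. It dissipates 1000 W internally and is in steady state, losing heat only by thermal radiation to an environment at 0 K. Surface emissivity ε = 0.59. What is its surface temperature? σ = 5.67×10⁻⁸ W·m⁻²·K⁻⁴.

Steady state: internal power = radiated power, P = εσA T⁴.
Radiating area A = 4πr² = 0.2679 m².
T⁴ = P/(εσA) = 1000/(0.59·5.67×10⁻⁸·0.2679) = 1.116×10¹¹ K⁴.
T = (1.116×10¹¹)^(1/4).

T ≈ 578 K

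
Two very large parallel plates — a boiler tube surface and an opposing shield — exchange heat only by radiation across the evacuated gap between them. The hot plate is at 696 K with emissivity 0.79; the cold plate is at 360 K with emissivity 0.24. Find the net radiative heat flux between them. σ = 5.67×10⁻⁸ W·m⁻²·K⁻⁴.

For two infinite grey parallel plates, q = σ(T₁⁴ − T₂⁴)/(1/ε₁ + 1/ε₂ − 1).
T₁⁴ − T₂⁴ = 2.347×10¹¹ − 1.680×10¹⁰ = 2.179×10¹¹ K⁴.
1/ε₁ + 1/ε₂ − 1 = 1.266 + 4.167 − 1 = 4.432.
q = 5.67×10⁻⁸ × 2.179×10¹¹ / 4.432.

q ≈ 2790 W/m²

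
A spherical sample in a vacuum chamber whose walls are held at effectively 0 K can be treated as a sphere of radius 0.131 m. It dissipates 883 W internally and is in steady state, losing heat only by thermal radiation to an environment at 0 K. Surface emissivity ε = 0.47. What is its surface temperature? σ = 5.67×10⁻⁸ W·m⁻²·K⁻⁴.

T ≈ 626 K

Steady state: internal power = radiated power, P = εσA T⁴.
Radiating area A = 4πr² = 0.2157 m².
T⁴ = P/(εσA) = 883/(0.47·5.67×10⁻⁸·0.2157) = 1.536×10¹¹ K⁴.
T = (1.536×10¹¹)^(1/4).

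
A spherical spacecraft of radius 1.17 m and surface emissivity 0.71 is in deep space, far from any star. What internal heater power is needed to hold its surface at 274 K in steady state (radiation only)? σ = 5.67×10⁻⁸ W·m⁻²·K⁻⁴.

P ≈ 3900 W

P = εσ·4πr²·T⁴.
4πr² = 17.20 m²; T⁴ = 5.636×10⁹ K⁴.
P = 0.71·5.67×10⁻⁸·17.20·5.636×10⁹.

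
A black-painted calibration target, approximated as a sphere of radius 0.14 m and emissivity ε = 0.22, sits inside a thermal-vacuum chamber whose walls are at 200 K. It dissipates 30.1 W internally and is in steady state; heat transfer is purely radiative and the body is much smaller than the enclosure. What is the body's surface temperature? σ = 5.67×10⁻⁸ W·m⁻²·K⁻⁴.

For a small grey body in a large enclosure, net radiated power = εσA(T⁴ − T_w⁴).
Steady state: P = εσA(T⁴ − T_w⁴) with A = 4πr² = 0.2463 m².
T⁴ = P/(εσA) + T_w⁴ = 30.1/(0.22·5.67×10⁻⁸·0.2463) + (200)⁴
    = 9.797×10⁹ + 1.600×10⁹ = 1.140×10¹⁰ K⁴.

T ≈ 327 K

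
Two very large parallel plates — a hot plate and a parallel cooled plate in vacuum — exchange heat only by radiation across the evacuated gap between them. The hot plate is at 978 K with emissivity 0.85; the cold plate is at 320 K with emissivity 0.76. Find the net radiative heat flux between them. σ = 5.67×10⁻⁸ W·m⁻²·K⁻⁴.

For two infinite grey parallel plates, q = σ(T₁⁴ − T₂⁴)/(1/ε₁ + 1/ε₂ − 1).
T₁⁴ − T₂⁴ = 9.149×10¹¹ − 1.049×10¹⁰ = 9.044×10¹¹ K⁴.
1/ε₁ + 1/ε₂ − 1 = 1.176 + 1.316 − 1 = 1.492.
q = 5.67×10⁻⁸ × 9.044×10¹¹ / 1.492.

q ≈ 34400 W/m²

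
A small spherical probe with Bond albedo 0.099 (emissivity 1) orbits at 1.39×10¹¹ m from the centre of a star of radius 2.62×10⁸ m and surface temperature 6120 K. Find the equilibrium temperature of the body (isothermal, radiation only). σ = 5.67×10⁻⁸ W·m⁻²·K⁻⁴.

The star's surface emits σT_*⁴; at distance d the flux is S = σT_*⁴(R_*/d)².
S = 5.67×10⁻⁸·(6120)⁴·(2.62×10⁸/1.39×10¹¹)² = 282.6 W/m².
For an isothermal sphere T⁴ = (1−a)S/(4σ) = 1.123×10⁹ K⁴.

T ≈ 183 K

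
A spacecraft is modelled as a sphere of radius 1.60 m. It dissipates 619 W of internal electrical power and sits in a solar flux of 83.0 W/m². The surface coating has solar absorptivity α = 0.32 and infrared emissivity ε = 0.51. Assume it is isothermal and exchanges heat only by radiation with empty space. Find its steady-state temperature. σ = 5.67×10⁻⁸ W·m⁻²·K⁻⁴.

At steady state, absorbed solar power + internal power = radiated power.
Absorbed: α·S·A_cross = 0.32·83.0·8.042 = 213.6 W (cross-section πr²).
Total input = 213.6 + 619 = 832.6 W.
Radiated: εσ·A_surf·T⁴ with A_surf = 4πr² = 32.17 m².
T⁴ = 832.6/(0.51·5.67×10⁻⁸·32.17) = 8.950×10⁸ K⁴.

T ≈ 173 K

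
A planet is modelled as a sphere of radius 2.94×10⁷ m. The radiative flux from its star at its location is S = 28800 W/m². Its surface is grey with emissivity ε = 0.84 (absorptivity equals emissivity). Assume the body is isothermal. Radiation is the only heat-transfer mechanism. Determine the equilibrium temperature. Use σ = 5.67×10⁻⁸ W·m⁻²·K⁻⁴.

At equilibrium, absorbed power = emitted power.
Absorbing cross-section = πr² = 2.715×10¹⁵ m²; emitting surface = 4πr² = 1.086×10¹⁶ m² (ratio 4).
εS·A_cross = εσ·A_surf·T⁴  ⇒  T⁴ = S/(4σ)   (ε cancels).
T⁴ = 28800/(4·5.67×10⁻⁸) = 1.270×10¹¹ K⁴.
T = (1.270×10¹¹)^(1/4).

T ≈ 597 K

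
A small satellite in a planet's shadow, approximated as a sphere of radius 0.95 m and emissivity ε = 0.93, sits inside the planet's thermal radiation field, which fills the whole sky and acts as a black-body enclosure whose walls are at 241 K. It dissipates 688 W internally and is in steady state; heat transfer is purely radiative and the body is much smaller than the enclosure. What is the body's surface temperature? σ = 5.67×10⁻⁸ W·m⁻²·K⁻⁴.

For a small grey body in a large enclosure, net radiated power = εσA(T⁴ − T_w⁴).
Steady state: P = εσA(T⁴ − T_w⁴) with A = 4πr² = 11.34 m².
T⁴ = P/(εσA) + T_w⁴ = 688/(0.93·5.67×10⁻⁸·11.34) + (241)⁴
    = 1.150×10⁹ + 3.373×10⁹ = 4.524×10⁹ K⁴.

T ≈ 259 K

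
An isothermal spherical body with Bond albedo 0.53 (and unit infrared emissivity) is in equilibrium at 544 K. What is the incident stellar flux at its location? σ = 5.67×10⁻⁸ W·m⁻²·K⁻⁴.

S ≈ 42300 W/m²

(1−a)S·πr² = σ·4πr²·T⁴ ⇒ S = 4σT⁴/(1−a).
S = 4·5.67×10⁻⁸·8.758×10¹⁰/0.470.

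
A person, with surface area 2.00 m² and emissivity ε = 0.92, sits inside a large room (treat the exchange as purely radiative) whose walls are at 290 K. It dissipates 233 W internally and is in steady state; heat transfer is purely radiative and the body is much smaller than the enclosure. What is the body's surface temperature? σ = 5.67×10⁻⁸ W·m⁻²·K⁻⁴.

For a small grey body in a large enclosure, net radiated power = εσA(T⁴ − T_w⁴).
Steady state: P = εσA(T⁴ − T_w⁴) with A = 2.00 m².
T⁴ = P/(εσA) + T_w⁴ = 233/(0.92·5.67×10⁻⁸·2.000) + (290)⁴
    = 2.233×10⁹ + 7.073×10⁹ = 9.306×10⁹ K⁴.

T ≈ 311 K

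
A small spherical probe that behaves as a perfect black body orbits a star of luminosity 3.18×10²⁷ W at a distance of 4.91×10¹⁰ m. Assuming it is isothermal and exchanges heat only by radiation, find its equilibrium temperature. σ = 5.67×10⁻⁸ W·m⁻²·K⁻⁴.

First find the stellar flux at distance d: S = L/(4πd²) = 3.18×10²⁷/(4π·(4.91×10¹⁰)²) = 1.050×10⁵ W/m².
For an isothermal sphere, absorbed (1−a)S·πr² = emitted σ·4πr²·T⁴, so T⁴ = (1−a)S/(4σ).
T⁴ = 1.00·1.050×10⁵/(4·5.67×10⁻⁸) = 4.628×10¹¹ K⁴.

T ≈ 825 K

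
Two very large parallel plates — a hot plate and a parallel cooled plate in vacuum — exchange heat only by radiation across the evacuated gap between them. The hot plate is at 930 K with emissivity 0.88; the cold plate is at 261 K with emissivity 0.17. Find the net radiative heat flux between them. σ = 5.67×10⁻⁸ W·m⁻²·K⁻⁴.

For two infinite grey parallel plates, q = σ(T₁⁴ − T₂⁴)/(1/ε₁ + 1/ε₂ − 1).
T₁⁴ − T₂⁴ = 7.481×10¹¹ − 4.640×10⁹ = 7.434×10¹¹ K⁴.
1/ε₁ + 1/ε₂ − 1 = 1.136 + 5.882 − 1 = 6.019.
q = 5.67×10⁻⁸ × 7.434×10¹¹ / 6.019.

q ≈ 7000 W/m²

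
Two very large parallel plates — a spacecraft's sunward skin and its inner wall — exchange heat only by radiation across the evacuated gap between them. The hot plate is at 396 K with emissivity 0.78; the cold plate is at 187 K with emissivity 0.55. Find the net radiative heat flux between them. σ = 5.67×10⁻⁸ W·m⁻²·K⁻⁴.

For two infinite grey parallel plates, q = σ(T₁⁴ − T₂⁴)/(1/ε₁ + 1/ε₂ − 1).
T₁⁴ − T₂⁴ = 2.459×10¹⁰ − 1.223×10⁹ = 2.337×10¹⁰ K⁴.
1/ε₁ + 1/ε₂ − 1 = 1.282 + 1.818 − 1 = 2.100.
q = 5.67×10⁻⁸ × 2.337×10¹⁰ / 2.100.

q ≈ 631 W/m²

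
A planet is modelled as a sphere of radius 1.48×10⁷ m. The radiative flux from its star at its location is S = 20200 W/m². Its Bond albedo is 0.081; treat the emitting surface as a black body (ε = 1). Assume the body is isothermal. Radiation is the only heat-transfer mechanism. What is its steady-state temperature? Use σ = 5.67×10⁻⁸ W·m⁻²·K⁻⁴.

At equilibrium, absorbed power = emitted power.
Absorbing cross-section = πr² = 6.881×10¹⁴ m²; emitting surface = 4πr² = 2.753×10¹⁵ m² (ratio 4).
(1−a)S·A_cross = εσ·A_surf·T⁴  ⇒  T⁴ = (1−a)S/(4σ).
T⁴ = 0.919·20200/(4·5.67×10⁻⁸) = 8.185×10¹⁰ K⁴.
T = (8.185×10¹⁰)^(1/4).

T ≈ 535 K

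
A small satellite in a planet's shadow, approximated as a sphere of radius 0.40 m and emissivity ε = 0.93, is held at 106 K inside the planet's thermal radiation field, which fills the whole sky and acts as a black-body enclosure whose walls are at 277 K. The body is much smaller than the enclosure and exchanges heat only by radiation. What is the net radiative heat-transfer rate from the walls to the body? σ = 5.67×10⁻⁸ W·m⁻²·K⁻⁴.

For a small grey body in a large enclosure: P_net = εσA(T_body⁴ − T_wall⁴).
A = 4πr² = 2.011 m²; T_body⁴ − T_wall⁴ = 1.262×10⁸ − 5.887×10⁹ = -5.761×10⁹ K⁴.
|P_net| = 0.93·5.67×10⁻⁸·2.011·5.761×10⁹.

P_net ≈ 611 W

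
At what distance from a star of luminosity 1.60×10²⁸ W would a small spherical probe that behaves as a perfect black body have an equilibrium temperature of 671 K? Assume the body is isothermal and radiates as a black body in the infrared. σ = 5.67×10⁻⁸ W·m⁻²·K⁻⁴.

d ≈ 1.66×10¹¹ m

For an isothermal black-emitting sphere, (1−a)S·πr² = σ·4πr²·T⁴ ⇒ S = 4σT⁴/(1−a).
S = 4·5.67×10⁻⁸·(671)⁴/1.00 = 45980 W/m².
Flux falls as S = L/(4πd²), so d = √(L/(4πS)) = √(1.60×10²⁸/(4π·45980)).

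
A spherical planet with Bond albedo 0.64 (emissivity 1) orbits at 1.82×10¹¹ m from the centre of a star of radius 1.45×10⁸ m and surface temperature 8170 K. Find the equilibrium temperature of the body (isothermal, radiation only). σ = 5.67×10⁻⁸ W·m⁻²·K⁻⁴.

The star's surface emits σT_*⁴; at distance d the flux is S = σT_*⁴(R_*/d)².
S = 5.67×10⁻⁸·(8170)⁴·(1.45×10⁸/1.82×10¹¹)² = 160.3 W/m².
For an isothermal sphere T⁴ = (1−a)S/(4σ) = 2.545×10⁸ K⁴.

T ≈ 126 K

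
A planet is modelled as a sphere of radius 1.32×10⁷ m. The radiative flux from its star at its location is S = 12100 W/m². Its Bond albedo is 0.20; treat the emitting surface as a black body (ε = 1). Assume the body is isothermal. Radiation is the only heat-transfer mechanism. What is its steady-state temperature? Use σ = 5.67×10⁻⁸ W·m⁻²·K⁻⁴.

At equilibrium, absorbed power = emitted power.
Absorbing cross-section = πr² = 5.474×10¹⁴ m²; emitting surface = 4πr² = 2.190×10¹⁵ m² (ratio 4).
(1−a)S·A_cross = εσ·A_surf·T⁴  ⇒  T⁴ = (1−a)S/(4σ).
T⁴ = 0.800·12100/(4·5.67×10⁻⁸) = 4.268×10¹⁰ K⁴.
T = (4.268×10¹⁰)^(1/4).

T ≈ 455 K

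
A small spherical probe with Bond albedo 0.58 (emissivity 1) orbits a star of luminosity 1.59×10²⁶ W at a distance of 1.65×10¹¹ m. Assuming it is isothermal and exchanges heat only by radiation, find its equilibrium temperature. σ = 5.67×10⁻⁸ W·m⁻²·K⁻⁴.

First find the stellar flux at distance d: S = L/(4πd²) = 1.59×10²⁶/(4π·(1.65×10¹¹)²) = 464.7 W/m².
For an isothermal sphere, absorbed (1−a)S·πr² = emitted σ·4πr²·T⁴, so T⁴ = (1−a)S/(4σ).
T⁴ = 0.420·464.7/(4·5.67×10⁻⁸) = 8.606×10⁸ K⁴.

T ≈ 171 K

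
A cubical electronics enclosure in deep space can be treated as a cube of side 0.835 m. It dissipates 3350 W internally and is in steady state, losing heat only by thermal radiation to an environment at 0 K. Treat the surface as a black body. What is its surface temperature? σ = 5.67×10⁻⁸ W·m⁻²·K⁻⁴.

Steady state: internal power = radiated power, P = εσA T⁴.
Radiating area A = 6L² = 4.183 m².
T⁴ = P/(εσA) = 3350/(1.0·5.67×10⁻⁸·4.183) = 1.412×10¹⁰ K⁴.
T = (1.412×10¹⁰)^(1/4).

T ≈ 345 K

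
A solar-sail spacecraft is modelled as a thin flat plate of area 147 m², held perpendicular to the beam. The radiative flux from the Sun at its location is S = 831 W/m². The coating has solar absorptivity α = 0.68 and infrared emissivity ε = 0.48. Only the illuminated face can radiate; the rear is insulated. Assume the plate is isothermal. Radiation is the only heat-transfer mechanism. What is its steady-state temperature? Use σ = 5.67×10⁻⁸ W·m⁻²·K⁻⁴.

At equilibrium, absorbed power = emitted power.
Absorbing cross-section = A = 147.0 m²; emitting surface = A = 147.0 m² (ratio 1).
αS·A_cross = εσ·A_surf·T⁴  ⇒  T⁴ = αS/(ε·1σ).
T⁴ = 0.680·831/(0.48·1·5.67×10⁻⁸) = 2.076×10¹⁰ K⁴.
T = (2.076×10¹⁰)^(1/4).

T ≈ 380 K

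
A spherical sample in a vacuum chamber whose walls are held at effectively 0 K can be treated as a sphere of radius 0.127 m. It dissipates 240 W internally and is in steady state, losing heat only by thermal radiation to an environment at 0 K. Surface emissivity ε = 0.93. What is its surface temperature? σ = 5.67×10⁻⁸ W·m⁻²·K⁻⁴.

Steady state: internal power = radiated power, P = εσA T⁴.
Radiating area A = 4πr² = 0.2027 m².
T⁴ = P/(εσA) = 240/(0.93·5.67×10⁻⁸·0.2027) = 2.246×10¹⁰ K⁴.
T = (2.246×10¹⁰)^(1/4).

T ≈ 387 K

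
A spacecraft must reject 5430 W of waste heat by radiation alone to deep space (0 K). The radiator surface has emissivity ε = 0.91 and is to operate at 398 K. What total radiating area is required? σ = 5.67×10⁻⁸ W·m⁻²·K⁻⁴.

P = εσA T⁴ ⇒ A = P/(εσT⁴).
T⁴ = 2.509×10¹⁰ K⁴.
A = 5430/(0.91 × 5.67×10⁻⁸ × 2.509×10¹⁰).

A ≈ 4.19 m²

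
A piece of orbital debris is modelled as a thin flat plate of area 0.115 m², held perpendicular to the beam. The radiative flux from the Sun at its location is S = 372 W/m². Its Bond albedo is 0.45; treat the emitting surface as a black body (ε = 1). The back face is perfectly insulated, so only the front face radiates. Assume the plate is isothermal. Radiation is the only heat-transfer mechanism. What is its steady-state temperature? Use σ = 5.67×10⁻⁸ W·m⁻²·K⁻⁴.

T ≈ 245 K

At equilibrium, absorbed power = emitted power.
Absorbing cross-section = A = 0.1150 m²; emitting surface = A = 0.1150 m² (ratio 1).
(1−a)S·A_cross = εσ·A_surf·T⁴  ⇒  T⁴ = (1−a)S/(1σ).
T⁴ = 0.550·372/(1·5.67×10⁻⁸) = 3.608×10⁹ K⁴.
T = (3.608×10⁹)^(1/4).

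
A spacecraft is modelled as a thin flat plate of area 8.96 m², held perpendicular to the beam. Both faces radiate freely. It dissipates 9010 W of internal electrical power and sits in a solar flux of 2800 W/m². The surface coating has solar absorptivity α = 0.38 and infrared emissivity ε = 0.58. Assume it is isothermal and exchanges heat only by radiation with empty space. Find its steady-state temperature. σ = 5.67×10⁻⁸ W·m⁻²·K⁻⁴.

At steady state, absorbed solar power + internal power = radiated power.
Absorbed: α·S·A_cross = 0.38·2800·8.960 = 9533 W (cross-section A).
Total input = 9533 + 9010 = 18540 W.
Radiated: εσ·A_surf·T⁴ with A_surf = 2A = 17.92 m².
T⁴ = 18540/(0.58·5.67×10⁻⁸·17.92) = 3.147×10¹⁰ K⁴.

T ≈ 421 K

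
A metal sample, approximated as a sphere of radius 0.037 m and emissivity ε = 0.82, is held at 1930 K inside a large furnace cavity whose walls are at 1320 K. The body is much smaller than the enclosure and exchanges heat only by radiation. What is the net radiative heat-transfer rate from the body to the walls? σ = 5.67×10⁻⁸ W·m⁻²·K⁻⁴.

For a small grey body in a large enclosure: P_net = εσA(T_body⁴ − T_wall⁴).
A = 4πr² = 0.01720 m²; T_body⁴ − T_wall⁴ = 1.387×10¹³ − 3.036×10¹² = 1.084×10¹³ K⁴.
|P_net| = 0.82·5.67×10⁻⁸·0.01720·1.084×10¹³.

P_net ≈ 8670 W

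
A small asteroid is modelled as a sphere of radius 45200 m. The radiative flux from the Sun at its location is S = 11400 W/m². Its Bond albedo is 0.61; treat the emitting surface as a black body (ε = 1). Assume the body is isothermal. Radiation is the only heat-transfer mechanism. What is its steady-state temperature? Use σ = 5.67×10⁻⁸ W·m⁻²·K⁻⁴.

At equilibrium, absorbed power = emitted power.
Absorbing cross-section = πr² = 6.418×10⁹ m²; emitting surface = 4πr² = 2.567×10¹⁰ m² (ratio 4).
(1−a)S·A_cross = εσ·A_surf·T⁴  ⇒  T⁴ = (1−a)S/(4σ).
T⁴ = 0.390·11400/(4·5.67×10⁻⁸) = 1.960×10¹⁰ K⁴.
T = (1.960×10¹⁰)^(1/4).

T ≈ 374 K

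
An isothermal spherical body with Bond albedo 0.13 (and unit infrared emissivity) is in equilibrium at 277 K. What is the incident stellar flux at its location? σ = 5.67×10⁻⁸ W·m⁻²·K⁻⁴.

(1−a)S·πr² = σ·4πr²·T⁴ ⇒ S = 4σT⁴/(1−a).
S = 4·5.67×10⁻⁸·5.887×10⁹/0.870.

S ≈ 1530 W/m²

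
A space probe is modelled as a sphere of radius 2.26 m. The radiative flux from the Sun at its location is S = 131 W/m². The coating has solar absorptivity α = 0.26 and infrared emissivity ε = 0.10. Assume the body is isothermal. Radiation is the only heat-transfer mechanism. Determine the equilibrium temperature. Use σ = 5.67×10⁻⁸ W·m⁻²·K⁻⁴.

T ≈ 197 K

At equilibrium, absorbed power = emitted power.
Absorbing cross-section = πr² = 16.05 m²; emitting surface = 4πr² = 64.18 m² (ratio 4).
αS·A_cross = εσ·A_surf·T⁴  ⇒  T⁴ = αS/(ε·4σ).
T⁴ = 0.260·131/(0.10·4·5.67×10⁻⁸) = 1.502×10⁹ K⁴.
T = (1.502×10⁹)^(1/4).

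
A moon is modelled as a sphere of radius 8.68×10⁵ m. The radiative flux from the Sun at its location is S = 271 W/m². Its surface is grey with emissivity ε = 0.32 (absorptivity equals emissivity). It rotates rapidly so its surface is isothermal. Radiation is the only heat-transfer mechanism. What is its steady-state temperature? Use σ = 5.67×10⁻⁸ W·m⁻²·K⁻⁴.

At equilibrium, absorbed power = emitted power.
Absorbing cross-section = πr² = 2.367×10¹² m²; emitting surface = 4πr² = 9.468×10¹² m² (ratio 4).
εS·A_cross = εσ·A_surf·T⁴  ⇒  T⁴ = S/(4σ)   (ε cancels).
T⁴ = 271/(4·5.67×10⁻⁸) = 1.195×10⁹ K⁴.
T = (1.195×10⁹)^(1/4).

T ≈ 186 K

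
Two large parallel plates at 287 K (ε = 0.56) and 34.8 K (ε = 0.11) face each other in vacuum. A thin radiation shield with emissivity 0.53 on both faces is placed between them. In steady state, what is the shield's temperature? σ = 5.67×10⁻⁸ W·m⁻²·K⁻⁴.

T_s ≈ 270 K

In steady state the net flux on the hot side equals that on the cold side.
σ(T₁⁴−T_s⁴)/D₁ = σ(T_s⁴−T₂⁴)/D₂, with D₁ = 1/ε₁+1/ε_s−1 = 2.673, D₂ = 1/ε_s+1/ε₂−1 = 9.978.
Solve for T_s⁴: T_s⁴ = (D₂·T₁⁴ + D₁·T₂⁴)/(D₁+D₂) = 5.352×10⁹ K⁴.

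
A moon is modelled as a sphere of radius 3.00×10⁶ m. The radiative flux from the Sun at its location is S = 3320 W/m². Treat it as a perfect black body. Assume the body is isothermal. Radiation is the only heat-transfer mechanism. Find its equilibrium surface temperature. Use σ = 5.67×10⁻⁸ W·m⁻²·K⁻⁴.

T ≈ 348 K

At equilibrium, absorbed power = emitted power.
Absorbing cross-section = πr² = 2.827×10¹³ m²; emitting surface = 4πr² = 1.131×10¹⁴ m² (ratio 4).
S·A_cross = εσ·A_surf·T⁴  ⇒  T⁴ = S/(4σ).
T⁴ = 1.00·3320/(4·5.67×10⁻⁸) = 1.464×10¹⁰ K⁴.
T = (1.464×10¹⁰)^(1/4).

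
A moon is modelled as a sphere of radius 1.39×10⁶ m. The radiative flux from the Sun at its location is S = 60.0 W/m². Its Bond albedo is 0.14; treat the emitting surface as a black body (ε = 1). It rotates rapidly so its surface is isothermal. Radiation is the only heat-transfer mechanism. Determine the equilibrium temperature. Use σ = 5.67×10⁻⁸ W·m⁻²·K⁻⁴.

At equilibrium, absorbed power = emitted power.
Absorbing cross-section = πr² = 6.070×10¹² m²; emitting surface = 4πr² = 2.428×10¹³ m² (ratio 4).
(1−a)S·A_cross = εσ·A_surf·T⁴  ⇒  T⁴ = (1−a)S/(4σ).
T⁴ = 0.860·60.0/(4·5.67×10⁻⁸) = 2.275×10⁸ K⁴.
T = (2.275×10⁸)^(1/4).

T ≈ 123 K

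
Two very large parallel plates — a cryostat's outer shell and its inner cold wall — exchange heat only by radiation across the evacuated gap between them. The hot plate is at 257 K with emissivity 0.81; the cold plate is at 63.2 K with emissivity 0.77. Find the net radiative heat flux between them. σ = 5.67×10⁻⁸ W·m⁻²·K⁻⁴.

q ≈ 161 W/m²

For two infinite grey parallel plates, q = σ(T₁⁴ − T₂⁴)/(1/ε₁ + 1/ε₂ − 1).
T₁⁴ − T₂⁴ = 4.362×10⁹ − 1.595×10⁷ = 4.347×10⁹ K⁴.
1/ε₁ + 1/ε₂ − 1 = 1.235 + 1.299 − 1 = 1.533.
q = 5.67×10⁻⁸ × 4.347×10⁹ / 1.533.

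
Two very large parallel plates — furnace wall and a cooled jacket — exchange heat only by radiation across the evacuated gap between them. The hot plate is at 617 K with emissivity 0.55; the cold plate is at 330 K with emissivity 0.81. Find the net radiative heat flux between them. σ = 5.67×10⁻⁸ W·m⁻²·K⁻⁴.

For two infinite grey parallel plates, q = σ(T₁⁴ − T₂⁴)/(1/ε₁ + 1/ε₂ − 1).
T₁⁴ − T₂⁴ = 1.449×10¹¹ − 1.186×10¹⁰ = 1.331×10¹¹ K⁴.
1/ε₁ + 1/ε₂ − 1 = 1.818 + 1.235 − 1 = 2.053.
q = 5.67×10⁻⁸ × 1.331×10¹¹ / 2.053.

q ≈ 3680 W/m²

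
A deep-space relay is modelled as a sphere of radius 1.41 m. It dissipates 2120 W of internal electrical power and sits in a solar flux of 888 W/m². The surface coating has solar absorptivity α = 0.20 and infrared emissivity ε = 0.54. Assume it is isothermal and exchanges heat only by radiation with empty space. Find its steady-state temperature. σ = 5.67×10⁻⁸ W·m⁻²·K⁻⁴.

At steady state, absorbed solar power + internal power = radiated power.
Absorbed: α·S·A_cross = 0.20·888·6.246 = 1109 W (cross-section πr²).
Total input = 1109 + 2120 = 3229 W.
Radiated: εσ·A_surf·T⁴ with A_surf = 4πr² = 24.98 m².
T⁴ = 3229/(0.54·5.67×10⁻⁸·24.98) = 4.222×10⁹ K⁴.

T ≈ 255 K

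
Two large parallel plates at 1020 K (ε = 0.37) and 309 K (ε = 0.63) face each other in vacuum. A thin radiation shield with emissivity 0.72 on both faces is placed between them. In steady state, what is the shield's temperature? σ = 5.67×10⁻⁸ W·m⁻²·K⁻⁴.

In steady state the net flux on the hot side equals that on the cold side.
σ(T₁⁴−T_s⁴)/D₁ = σ(T_s⁴−T₂⁴)/D₂, with D₁ = 1/ε₁+1/ε_s−1 = 3.092, D₂ = 1/ε_s+1/ε₂−1 = 1.976.
Solve for T_s⁴: T_s⁴ = (D₂·T₁⁴ + D₁·T₂⁴)/(D₁+D₂) = 4.277×10¹¹ K⁴.

T_s ≈ 809 K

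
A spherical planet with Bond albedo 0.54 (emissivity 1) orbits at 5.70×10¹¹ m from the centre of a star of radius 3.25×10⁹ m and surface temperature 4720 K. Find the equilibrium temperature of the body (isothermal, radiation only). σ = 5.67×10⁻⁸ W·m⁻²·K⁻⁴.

The star's surface emits σT_*⁴; at distance d the flux is S = σT_*⁴(R_*/d)².
S = 5.67×10⁻⁸·(4720)⁴·(3.25×10⁹/5.70×10¹¹)² = 914.9 W/m².
For an isothermal sphere T⁴ = (1−a)S/(4σ) = 1.856×10⁹ K⁴.

T ≈ 208 K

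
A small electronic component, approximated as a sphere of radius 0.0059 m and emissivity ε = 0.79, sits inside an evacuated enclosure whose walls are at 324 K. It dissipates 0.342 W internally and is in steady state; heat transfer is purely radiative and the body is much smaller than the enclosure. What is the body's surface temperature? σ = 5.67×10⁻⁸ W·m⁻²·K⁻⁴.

For a small grey body in a large enclosure, net radiated power = εσA(T⁴ − T_w⁴).
Steady state: P = εσA(T⁴ − T_w⁴) with A = 4πr² = 4.374×10⁻⁴ m².
T⁴ = P/(εσA) + T_w⁴ = 0.342/(0.79·5.67×10⁻⁸·4.374×10⁻⁴) + (324)⁴
    = 1.745×10¹⁰ + 1.102×10¹⁰ = 2.847×10¹⁰ K⁴.

T ≈ 411 K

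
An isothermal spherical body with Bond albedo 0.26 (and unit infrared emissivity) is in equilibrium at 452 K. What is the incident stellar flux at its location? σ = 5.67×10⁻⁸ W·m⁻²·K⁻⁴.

S ≈ 12800 W/m²

(1−a)S·πr² = σ·4πr²·T⁴ ⇒ S = 4σT⁴/(1−a).
S = 4·5.67×10⁻⁸·4.174×10¹⁰/0.740.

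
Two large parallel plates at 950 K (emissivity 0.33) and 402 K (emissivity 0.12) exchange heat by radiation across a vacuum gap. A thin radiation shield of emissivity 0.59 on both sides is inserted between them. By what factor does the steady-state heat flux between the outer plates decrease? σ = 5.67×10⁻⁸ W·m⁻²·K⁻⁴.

Without shield: q₀ = σΔ(T⁴)/(1/ε₁+1/ε₂−1) with denominator 10.36.
With shield the two gaps are in series; the resistances add: (1/ε₁+1/ε_s−1)+(1/ε_s+1/ε₂−1) = 3.725+9.028 = 12.75.
Heat-flux ratio q₀/q = 12.75/10.36.

factor ≈ 1.23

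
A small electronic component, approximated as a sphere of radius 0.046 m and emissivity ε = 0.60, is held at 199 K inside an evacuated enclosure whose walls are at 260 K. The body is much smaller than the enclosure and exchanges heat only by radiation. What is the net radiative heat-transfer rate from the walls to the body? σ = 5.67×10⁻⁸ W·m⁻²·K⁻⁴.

P_net ≈ 2.72 W

For a small grey body in a large enclosure: P_net = εσA(T_body⁴ − T_wall⁴).
A = 4πr² = 0.02659 m²; T_body⁴ − T_wall⁴ = 1.568×10⁹ − 4.570×10⁹ = -3.002×10⁹ K⁴.
|P_net| = 0.60·5.67×10⁻⁸·0.02659·3.002×10⁹.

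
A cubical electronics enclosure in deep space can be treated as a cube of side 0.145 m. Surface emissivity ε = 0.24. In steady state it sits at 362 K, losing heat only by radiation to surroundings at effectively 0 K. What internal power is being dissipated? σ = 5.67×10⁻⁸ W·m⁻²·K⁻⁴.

Steady state: P = εσA T⁴.
A = 6L² = 0.1261 m²; T⁴ = (362)⁴ = 1.717×10¹⁰ K⁴.
P = 0.24 × 5.67×10⁻⁸ × 0.1261 × 1.717×10¹⁰.

P ≈ 29.5 W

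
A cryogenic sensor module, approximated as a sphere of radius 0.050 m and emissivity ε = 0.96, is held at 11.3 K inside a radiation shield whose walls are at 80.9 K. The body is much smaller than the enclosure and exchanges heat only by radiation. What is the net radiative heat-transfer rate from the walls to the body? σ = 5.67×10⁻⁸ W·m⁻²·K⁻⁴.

For a small grey body in a large enclosure: P_net = εσA(T_body⁴ − T_wall⁴).
A = 4πr² = 0.03142 m²; T_body⁴ − T_wall⁴ = 16300 − 4.283×10⁷ = -4.282×10⁷ K⁴.
|P_net| = 0.96·5.67×10⁻⁸·0.03142·4.282×10⁷.

P_net ≈ 0.0732 W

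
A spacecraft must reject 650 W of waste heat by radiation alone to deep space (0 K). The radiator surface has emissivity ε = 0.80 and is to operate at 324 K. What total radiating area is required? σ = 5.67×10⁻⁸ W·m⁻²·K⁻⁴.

A ≈ 1.30 m²

P = εσA T⁴ ⇒ A = P/(εσT⁴).
T⁴ = 1.102×10¹⁰ K⁴.
A = 650/(0.80 × 5.67×10⁻⁸ × 1.102×10¹⁰).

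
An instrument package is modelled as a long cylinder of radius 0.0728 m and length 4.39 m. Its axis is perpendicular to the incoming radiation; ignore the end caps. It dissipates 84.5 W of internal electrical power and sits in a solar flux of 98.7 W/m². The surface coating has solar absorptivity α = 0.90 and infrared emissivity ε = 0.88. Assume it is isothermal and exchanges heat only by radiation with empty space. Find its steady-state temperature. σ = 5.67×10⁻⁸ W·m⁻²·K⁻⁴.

T ≈ 194 K

At steady state, absorbed solar power + internal power = radiated power.
Absorbed: α·S·A_cross = 0.90·98.7·0.6392 = 56.78 W (cross-section 2rL).
Total input = 56.78 + 84.5 = 141.3 W.
Radiated: εσ·A_surf·T⁴ with A_surf = 2πrL = 2.008 m².
T⁴ = 141.3/(0.88·5.67×10⁻⁸·2.008) = 1.410×10⁹ K⁴.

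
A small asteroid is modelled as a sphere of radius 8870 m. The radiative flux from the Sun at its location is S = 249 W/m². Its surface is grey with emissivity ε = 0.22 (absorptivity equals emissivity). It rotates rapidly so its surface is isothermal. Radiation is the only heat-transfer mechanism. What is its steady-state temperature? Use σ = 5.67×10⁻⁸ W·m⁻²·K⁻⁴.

At equilibrium, absorbed power = emitted power.
Absorbing cross-section = πr² = 2.472×10⁸ m²; emitting surface = 4πr² = 9.887×10⁸ m² (ratio 4).
εS·A_cross = εσ·A_surf·T⁴  ⇒  T⁴ = S/(4σ)   (ε cancels).
T⁴ = 249/(4·5.67×10⁻⁸) = 1.098×10⁹ K⁴.
T = (1.098×10⁹)^(1/4).

T ≈ 182 K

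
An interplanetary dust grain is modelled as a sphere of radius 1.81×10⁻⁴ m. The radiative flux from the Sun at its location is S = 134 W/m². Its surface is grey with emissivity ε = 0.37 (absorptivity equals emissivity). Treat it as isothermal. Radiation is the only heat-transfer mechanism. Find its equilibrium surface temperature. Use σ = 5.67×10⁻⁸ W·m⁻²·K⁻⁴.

T ≈ 156 K

At equilibrium, absorbed power = emitted power.
Absorbing cross-section = πr² = 1.029×10⁻⁷ m²; emitting surface = 4πr² = 4.117×10⁻⁷ m² (ratio 4).
εS·A_cross = εσ·A_surf·T⁴  ⇒  T⁴ = S/(4σ)   (ε cancels).
T⁴ = 134/(4·5.67×10⁻⁸) = 5.908×10⁸ K⁴.
T = (5.908×10⁸)^(1/4).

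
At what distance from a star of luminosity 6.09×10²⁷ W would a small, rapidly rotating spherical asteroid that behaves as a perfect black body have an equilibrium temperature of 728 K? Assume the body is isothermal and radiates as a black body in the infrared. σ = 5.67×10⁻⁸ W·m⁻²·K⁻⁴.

d ≈ 8.72×10¹⁰ m

For an isothermal black-emitting sphere, (1−a)S·πr² = σ·4πr²·T⁴ ⇒ S = 4σT⁴/(1−a).
S = 4·5.67×10⁻⁸·(728)⁴/1.00 = 63700 W/m².
Flux falls as S = L/(4πd²), so d = √(L/(4πS)) = √(6.09×10²⁷/(4π·63700)).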